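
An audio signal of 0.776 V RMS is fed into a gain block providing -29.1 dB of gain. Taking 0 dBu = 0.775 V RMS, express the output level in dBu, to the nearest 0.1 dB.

Input level: 20·log₁₀(0.776/0.775) = 0.01 dBu.
Output: 0.01 − 29.1 = -29.1 dBu.

-29.1 dBu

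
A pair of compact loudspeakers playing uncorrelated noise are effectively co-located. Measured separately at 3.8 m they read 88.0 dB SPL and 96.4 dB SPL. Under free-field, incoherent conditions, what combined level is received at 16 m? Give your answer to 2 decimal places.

Combined at 3.8 m: 10·log₁₀(10^(88.0/10)+10^(96.4/10)) = 96.986 dB SPL.
Then apply −20·log₁₀(16/3.8) = -12.487 dB → 84.50 dB SPL.

84.50 dB SPL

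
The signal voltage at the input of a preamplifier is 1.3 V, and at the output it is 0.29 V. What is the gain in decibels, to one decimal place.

-13.0 dB

Voltage is an amplitude quantity, so gain = 20·log₁₀(V_out/V_in).
20·log₁₀(0.29/1.3) = 20·log₁₀(0.2231) = -13.0 dB.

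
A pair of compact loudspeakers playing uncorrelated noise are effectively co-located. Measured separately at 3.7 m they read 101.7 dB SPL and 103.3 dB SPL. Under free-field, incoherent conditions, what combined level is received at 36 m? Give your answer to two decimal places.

85.82 dB SPL

Combined at 3.7 m: 10·log₁₀(10^(101.7/10)+10^(103.3/10)) = 105.584 dB SPL.
Then apply −20·log₁₀(36/3.7) = -19.762 dB → 85.82 dB SPL.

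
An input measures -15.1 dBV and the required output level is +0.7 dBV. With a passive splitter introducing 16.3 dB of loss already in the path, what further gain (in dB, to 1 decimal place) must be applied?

32.1 dB

The required make-up gain is the shortfall in the dB sum.
G = +0.7 − (-15.1) + 16.3 = 32.1 dB.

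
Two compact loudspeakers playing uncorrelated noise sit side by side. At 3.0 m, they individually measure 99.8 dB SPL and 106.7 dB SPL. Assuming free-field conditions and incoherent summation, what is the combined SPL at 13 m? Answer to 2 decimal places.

Combined at 3.0 m: 10·log₁₀(10^(99.8/10)+10^(106.7/10)) = 107.507 dB SPL.
Then apply −20·log₁₀(13/3.0) = -12.736 dB → 94.77 dB SPL.

94.77 dB SPL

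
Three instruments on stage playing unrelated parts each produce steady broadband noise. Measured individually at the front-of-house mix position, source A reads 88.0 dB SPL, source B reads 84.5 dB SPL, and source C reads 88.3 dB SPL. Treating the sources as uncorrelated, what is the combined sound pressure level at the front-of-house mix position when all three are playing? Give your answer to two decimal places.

92.01 dB SPL

Uncorrelated sources add in intensity (power), not in dB.
L_total = 10·log₁₀(10^(88.0/10) + 10^(84.5/10) + 10^(88.3/10)) = 10·log₁₀(1589000000) = 92.01 dB SPL.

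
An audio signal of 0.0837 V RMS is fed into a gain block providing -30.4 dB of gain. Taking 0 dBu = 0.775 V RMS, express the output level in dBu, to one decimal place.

-49.7 dBu

Input level: 20·log₁₀(0.0837/0.775) = -19.33 dBu.
Output: -19.33 − 30.4 = -49.7 dBu.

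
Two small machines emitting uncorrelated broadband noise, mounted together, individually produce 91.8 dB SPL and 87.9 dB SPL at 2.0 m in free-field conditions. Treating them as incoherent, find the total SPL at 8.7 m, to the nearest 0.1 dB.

80.5 dB SPL

Combined at 2.0 m: 10·log₁₀(10^(91.8/10)+10^(87.9/10)) = 93.28 dB SPL.
Then apply −20·log₁₀(8.7/2.0) = -12.77 dB → 80.5 dB SPL.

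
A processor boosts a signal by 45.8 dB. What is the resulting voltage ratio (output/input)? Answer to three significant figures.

Voltage ratio = 10^(dB/20).
10^(45.8/20) = 10^(2.290) = 195.

195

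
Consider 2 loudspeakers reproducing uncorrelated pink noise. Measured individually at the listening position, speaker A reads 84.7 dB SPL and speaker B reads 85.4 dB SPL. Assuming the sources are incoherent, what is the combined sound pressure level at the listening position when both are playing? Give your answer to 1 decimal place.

88.1 dB SPL

Incoherent sources sum as intensities:
L_total = 10·log₁₀(10^(84.7/10) + 10^(85.4/10)) = 10·log₁₀(641900000) = 88.1 dB SPL.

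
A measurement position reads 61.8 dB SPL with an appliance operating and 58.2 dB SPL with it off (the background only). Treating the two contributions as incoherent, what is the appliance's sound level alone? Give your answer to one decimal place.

59.3 dB SPL

Remove the background by subtracting linear intensities:
L_src = 10·log₁₀(10^(61.8/10) − 10^(58.2/10)) = 10·log₁₀(852900) = 59.3 dB SPL.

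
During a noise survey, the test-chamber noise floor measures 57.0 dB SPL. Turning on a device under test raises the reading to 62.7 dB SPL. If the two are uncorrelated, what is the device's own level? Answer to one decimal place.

Remove the background by subtracting linear intensities:
L_src = 10·log₁₀(10^(62.7/10) − 10^(57.0/10)) = 10·log₁₀(1361000) = 61.3 dB SPL.

61.3 dB SPL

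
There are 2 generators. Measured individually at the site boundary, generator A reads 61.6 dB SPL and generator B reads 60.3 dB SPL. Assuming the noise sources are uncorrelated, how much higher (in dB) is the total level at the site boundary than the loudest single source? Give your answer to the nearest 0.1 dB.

Uncorrelated sources add in intensity (power), not in dB.
L_total = 10·log₁₀(10^(61.6/10) + 10^(60.3/10)) = 64.01 dB SPL.
Excess over the loudest (61.6 dB): 64.01 − 61.6 = 2.4 dB.

2.4 dB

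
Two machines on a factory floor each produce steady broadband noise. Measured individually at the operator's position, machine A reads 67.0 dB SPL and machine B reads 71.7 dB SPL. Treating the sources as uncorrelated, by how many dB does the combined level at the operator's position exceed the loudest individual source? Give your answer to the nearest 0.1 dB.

1.3 dB

Add the sources as powers (linear), then convert back to dB:
L_total = 10·log₁₀(10^(67.0/10) + 10^(71.7/10)) = 72.97 dB SPL.
Excess over the loudest (71.7 dB): 72.97 − 71.7 = 1.3 dB.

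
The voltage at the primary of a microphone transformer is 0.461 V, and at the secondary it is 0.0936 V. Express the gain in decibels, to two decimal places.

-13.85 dB

For a voltage ratio, dB = 20·log₁₀(V₂/V₁).
20·log₁₀(0.0936/0.461) = 20·log₁₀(0.2030) = -13.85 dB.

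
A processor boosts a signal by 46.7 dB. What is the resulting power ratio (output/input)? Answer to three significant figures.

46800

Power ratio = 10^(dB/10).
10^(46.7/10) = 10^(4.670) = 46800.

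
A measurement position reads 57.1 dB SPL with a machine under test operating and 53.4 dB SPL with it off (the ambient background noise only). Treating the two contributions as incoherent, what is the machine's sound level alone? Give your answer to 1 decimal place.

Remove the background by subtracting linear intensities:
L_src = 10·log₁₀(10^(57.1/10) − 10^(53.4/10)) = 10·log₁₀(294100) = 54.7 dB SPL.

54.7 dB SPL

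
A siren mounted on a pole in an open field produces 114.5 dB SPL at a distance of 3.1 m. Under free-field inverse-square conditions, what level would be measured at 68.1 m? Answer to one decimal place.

Free-field point source: level drops by 20·log₁₀ of the distance ratio.
ΔL = −20·log₁₀(68.1/3.1) = -26.84 dB, so L₂ = 114.5 + (-26.84) = 87.7 dB SPL.

87.7 dB SPL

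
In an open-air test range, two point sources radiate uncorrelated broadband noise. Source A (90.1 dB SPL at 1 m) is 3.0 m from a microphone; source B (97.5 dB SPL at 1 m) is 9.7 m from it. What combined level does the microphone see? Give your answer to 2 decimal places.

At the listener: L_A = 90.1 − 20·log₁₀(3.0) = 80.558 dB; L_B = 97.5 − 20·log₁₀(9.7) = 77.765 dB.
Combined: 10·log₁₀(10^(80.558/10)+10^(77.765/10)) = 82.39 dB SPL.

82.39 dB SPL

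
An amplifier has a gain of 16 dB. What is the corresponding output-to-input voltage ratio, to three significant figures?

6.31

Voltage ratio = 10^(dB/20).
10^(16/20) = 10^(0.8000) = 6.31.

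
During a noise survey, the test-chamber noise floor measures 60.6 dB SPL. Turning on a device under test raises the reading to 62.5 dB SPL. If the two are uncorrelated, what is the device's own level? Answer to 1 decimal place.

Subtract intensities: L_src = 10·log₁₀(10^(L_total/10) − 10^(L_bg/10)).
L_src = 10·log₁₀(10^(62.5/10) − 10^(60.6/10)) = 10·log₁₀(630100) = 58.0 dB SPL.

58.0 dB SPL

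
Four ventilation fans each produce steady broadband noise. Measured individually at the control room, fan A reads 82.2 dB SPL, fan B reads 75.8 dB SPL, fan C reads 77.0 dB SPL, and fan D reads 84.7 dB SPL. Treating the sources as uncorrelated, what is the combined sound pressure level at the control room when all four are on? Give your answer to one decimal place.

Add the sources as powers (linear), then convert back to dB:
L_total = 10·log₁₀(10^(82.2/10) + 10^(75.8/10) + 10^(77.0/10) + 10^(84.7/10)) = 10·log₁₀(549200000) = 87.4 dB SPL.

87.4 dB SPL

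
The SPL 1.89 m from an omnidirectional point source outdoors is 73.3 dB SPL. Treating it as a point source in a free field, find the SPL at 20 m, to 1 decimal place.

52.8 dB SPL

Free-field point source: level drops by 20·log₁₀ of the distance ratio.
ΔL = −20·log₁₀(20/1.89) = -20.49 dB, so L₂ = 73.3 + (-20.49) = 52.8 dB SPL.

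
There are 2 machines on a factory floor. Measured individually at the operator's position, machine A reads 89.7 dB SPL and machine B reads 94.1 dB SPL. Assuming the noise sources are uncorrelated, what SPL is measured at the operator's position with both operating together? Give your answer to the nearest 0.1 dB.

95.4 dB SPL

Incoherent sources sum as intensities:
L_total = 10·log₁₀(10^(89.7/10) + 10^(94.1/10)) = 10·log₁₀(3504000000) = 95.4 dB SPL.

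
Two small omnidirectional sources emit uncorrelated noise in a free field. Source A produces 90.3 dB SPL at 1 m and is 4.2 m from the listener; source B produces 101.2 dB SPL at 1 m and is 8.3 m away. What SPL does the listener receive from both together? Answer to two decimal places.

84.02 dB SPL

At the listener: L_A = 90.3 − 20·log₁₀(4.2) = 77.835 dB; L_B = 101.2 − 20·log₁₀(8.3) = 82.818 dB.
Combined: 10·log₁₀(10^(77.835/10)+10^(82.818/10)) = 84.02 dB SPL.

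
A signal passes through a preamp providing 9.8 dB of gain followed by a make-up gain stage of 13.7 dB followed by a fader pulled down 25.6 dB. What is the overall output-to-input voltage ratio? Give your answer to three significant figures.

0.785

Net gain = 9.8 + 13.7 + (−25.6) = -2.1 dB.
Voltage ratio = 10^(-2.1/20) = 0.785.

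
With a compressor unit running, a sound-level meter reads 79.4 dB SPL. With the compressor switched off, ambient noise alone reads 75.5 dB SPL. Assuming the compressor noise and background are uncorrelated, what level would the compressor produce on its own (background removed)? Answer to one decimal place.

77.1 dB SPL

Remove the background by subtracting linear intensities:
L_src = 10·log₁₀(10^(79.4/10) − 10^(75.5/10)) = 10·log₁₀(51620000) = 77.1 dB SPL.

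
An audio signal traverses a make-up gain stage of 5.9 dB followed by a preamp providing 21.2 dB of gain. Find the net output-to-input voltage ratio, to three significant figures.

22.6

Net gain = 5.9 + 21.2 = 27.1 dB.
Voltage ratio = 10^(27.1/20) = 22.6.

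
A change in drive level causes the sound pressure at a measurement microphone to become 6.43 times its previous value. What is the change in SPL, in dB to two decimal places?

Sound pressure is an amplitude quantity: ΔL = 20·log₁₀(p₂/p₁).
20·log₁₀(6.43) = 16.16 dB.

16.16 dB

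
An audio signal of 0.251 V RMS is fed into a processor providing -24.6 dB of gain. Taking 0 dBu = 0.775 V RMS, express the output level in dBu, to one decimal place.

Input level: 20·log₁₀(0.251/0.775) = -9.79 dBu.
Output: -9.79 − 24.6 = -34.4 dBu.

-34.4 dBu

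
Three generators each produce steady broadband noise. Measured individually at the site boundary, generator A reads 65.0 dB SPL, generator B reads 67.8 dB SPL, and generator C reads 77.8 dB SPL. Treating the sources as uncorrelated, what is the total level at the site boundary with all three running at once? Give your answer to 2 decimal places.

78.42 dB SPL

Uncorrelated sources add in intensity (power), not in dB.
L_total = 10·log₁₀(10^(65.0/10) + 10^(67.8/10) + 10^(77.8/10)) = 10·log₁₀(69440000) = 78.42 dB SPL.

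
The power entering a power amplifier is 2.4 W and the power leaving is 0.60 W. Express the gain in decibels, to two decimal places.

Power ratio → dB uses the 10·log₁₀ form:
10·log₁₀(0.60/2.4) = 10·log₁₀(0.2500) = -6.02 dB.

-6.02 dB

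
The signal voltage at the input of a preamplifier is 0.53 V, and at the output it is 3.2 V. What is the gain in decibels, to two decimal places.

15.62 dB

For a voltage ratio, dB = 20·log₁₀(V₂/V₁).
20·log₁₀(3.2/0.53) = 20·log₁₀(6.038) = 15.62 dB.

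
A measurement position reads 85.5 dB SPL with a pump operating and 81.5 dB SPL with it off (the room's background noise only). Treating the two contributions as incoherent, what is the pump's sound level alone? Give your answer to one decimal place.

83.3 dB SPL

Remove the background by subtracting linear intensities:
L_src = 10·log₁₀(10^(85.5/10) − 10^(81.5/10)) = 10·log₁₀(213600000) = 83.3 dB SPL.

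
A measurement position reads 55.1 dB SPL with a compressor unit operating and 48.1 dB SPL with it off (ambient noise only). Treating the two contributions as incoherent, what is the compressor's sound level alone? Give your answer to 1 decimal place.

54.1 dB SPL

Remove the background by subtracting linear intensities:
L_src = 10·log₁₀(10^(55.1/10) − 10^(48.1/10)) = 10·log₁₀(259000) = 54.1 dB SPL.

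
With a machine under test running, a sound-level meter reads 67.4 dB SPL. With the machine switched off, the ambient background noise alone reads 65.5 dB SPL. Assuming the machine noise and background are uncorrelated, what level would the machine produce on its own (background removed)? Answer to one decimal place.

Subtract intensities: L_src = 10·log₁₀(10^(L_total/10) − 10^(L_bg/10)).
L_src = 10·log₁₀(10^(67.4/10) − 10^(65.5/10)) = 10·log₁₀(1947000) = 62.9 dB SPL.

62.9 dB SPL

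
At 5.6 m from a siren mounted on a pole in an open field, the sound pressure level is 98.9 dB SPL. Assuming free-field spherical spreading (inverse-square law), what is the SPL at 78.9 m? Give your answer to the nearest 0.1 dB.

Inverse-square spreading gives ΔL = −20·log₁₀(d₂/d₁).
ΔL = −20·log₁₀(78.9/5.6) = -22.98 dB, so L₂ = 98.9 + (-22.98) = 75.9 dB SPL.

75.9 dB SPL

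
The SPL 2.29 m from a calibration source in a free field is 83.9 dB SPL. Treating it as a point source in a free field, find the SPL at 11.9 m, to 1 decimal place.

69.6 dB SPL

For a point source in a free field, ΔL = −20·log₁₀(d₂/d₁).
ΔL = −20·log₁₀(11.9/2.29) = -14.31 dB, so L₂ = 83.9 + (-14.31) = 69.6 dB SPL.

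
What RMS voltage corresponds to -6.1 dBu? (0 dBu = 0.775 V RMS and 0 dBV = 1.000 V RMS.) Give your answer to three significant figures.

0.384 V

V = 0.775 V × 10^(-6.1/20).
= 0.775 × 0.4955 = 0.384 V.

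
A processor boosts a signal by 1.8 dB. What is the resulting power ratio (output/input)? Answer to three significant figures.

Power ratio = 10^(dB/10).
10^(1.8/10) = 10^(0.1800) = 1.51.

1.51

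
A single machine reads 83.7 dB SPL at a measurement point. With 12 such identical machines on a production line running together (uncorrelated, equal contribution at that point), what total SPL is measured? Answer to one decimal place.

94.5 dB SPL

12 equal incoherent sources raise the level by 10·log₁₀(12) = 10.79 dB.
L_total = 83.7 + 10.79 = 94.5 dB SPL.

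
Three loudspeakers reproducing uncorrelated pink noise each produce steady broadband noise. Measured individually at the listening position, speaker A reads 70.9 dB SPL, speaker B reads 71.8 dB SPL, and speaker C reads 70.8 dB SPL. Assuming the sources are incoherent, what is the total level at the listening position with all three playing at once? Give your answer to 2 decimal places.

75.96 dB SPL

Incoherent sources sum as intensities:
L_total = 10·log₁₀(10^(70.9/10) + 10^(71.8/10) + 10^(70.8/10)) = 10·log₁₀(39460000) = 75.96 dB SPL.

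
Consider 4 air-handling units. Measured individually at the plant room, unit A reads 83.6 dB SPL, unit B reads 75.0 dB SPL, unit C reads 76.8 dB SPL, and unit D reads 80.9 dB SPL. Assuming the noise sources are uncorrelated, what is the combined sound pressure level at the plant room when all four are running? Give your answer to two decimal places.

Incoherent sources sum as intensities:
L_total = 10·log₁₀(10^(83.6/10) + 10^(75.0/10) + 10^(76.8/10) + 10^(80.9/10)) = 10·log₁₀(431600000) = 86.35 dB SPL.

86.35 dB SPL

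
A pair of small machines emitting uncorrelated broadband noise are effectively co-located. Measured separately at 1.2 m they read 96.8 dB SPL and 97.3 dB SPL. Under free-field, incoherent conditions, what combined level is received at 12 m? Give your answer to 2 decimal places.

80.07 dB SPL

Combined at 1.2 m: 10·log₁₀(10^(96.8/10)+10^(97.3/10)) = 100.067 dB SPL.
Then apply −20·log₁₀(12/1.2) = -20.000 dB → 80.07 dB SPL.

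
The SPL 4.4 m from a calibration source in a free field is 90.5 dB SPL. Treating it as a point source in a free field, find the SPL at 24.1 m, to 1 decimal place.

75.7 dB SPL

For a point source in a free field, ΔL = −20·log₁₀(d₂/d₁).
ΔL = −20·log₁₀(24.1/4.4) = -14.77 dB, so L₂ = 90.5 + (-14.77) = 75.7 dB SPL.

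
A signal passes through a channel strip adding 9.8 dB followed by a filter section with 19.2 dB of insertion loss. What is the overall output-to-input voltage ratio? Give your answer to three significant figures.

Net gain = 9.8 + (−19.2) = -9.4 dB.
Voltage ratio = 10^(-9.4/20) = 0.339.

0.339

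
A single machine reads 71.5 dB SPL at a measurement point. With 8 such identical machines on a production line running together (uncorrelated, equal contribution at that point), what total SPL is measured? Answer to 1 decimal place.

8 equal incoherent sources raise the level by 10·log₁₀(8) = 9.03 dB.
L_total = 71.5 + 9.03 = 80.5 dB SPL.

80.5 dB SPL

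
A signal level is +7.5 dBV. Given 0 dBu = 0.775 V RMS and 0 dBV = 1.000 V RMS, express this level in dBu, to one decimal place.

The offset between the scales is 20·log₁₀(0.775/1.000) = −2.214 dB.
So dBu = +7.5 + 2.214 = +9.7 dBu.

+9.7 dBu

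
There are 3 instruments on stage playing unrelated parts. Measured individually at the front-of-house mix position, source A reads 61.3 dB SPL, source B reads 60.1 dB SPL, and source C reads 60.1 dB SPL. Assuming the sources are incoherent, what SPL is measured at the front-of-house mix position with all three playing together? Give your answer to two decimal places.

Incoherent sources sum as intensities:
L_total = 10·log₁₀(10^(61.3/10) + 10^(60.1/10) + 10^(60.1/10)) = 10·log₁₀(3396000) = 65.31 dB SPL.

65.31 dB SPL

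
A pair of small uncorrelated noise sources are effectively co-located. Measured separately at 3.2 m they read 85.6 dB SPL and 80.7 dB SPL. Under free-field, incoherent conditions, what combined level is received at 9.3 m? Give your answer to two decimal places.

Combined at 3.2 m: 10·log₁₀(10^(85.6/10)+10^(80.7/10)) = 86.818 dB SPL.
Then apply −20·log₁₀(9.3/3.2) = -9.267 dB → 77.55 dB SPL.

77.55 dB SPL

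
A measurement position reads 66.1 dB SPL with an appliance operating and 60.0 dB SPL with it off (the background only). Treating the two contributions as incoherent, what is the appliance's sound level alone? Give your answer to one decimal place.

64.9 dB SPL

Remove the background by subtracting linear intensities:
L_src = 10·log₁₀(10^(66.1/10) − 10^(60.0/10)) = 10·log₁₀(3074000) = 64.9 dB SPL.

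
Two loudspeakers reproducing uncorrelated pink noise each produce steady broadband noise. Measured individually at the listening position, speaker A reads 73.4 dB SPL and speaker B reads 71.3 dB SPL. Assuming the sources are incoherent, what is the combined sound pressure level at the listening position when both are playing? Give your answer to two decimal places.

Incoherent sources sum as intensities:
L_total = 10·log₁₀(10^(73.4/10) + 10^(71.3/10)) = 10·log₁₀(35370000) = 75.49 dB SPL.

75.49 dB SPL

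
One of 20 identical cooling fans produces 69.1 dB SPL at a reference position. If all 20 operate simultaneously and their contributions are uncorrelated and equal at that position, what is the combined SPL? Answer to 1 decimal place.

20 equal incoherent sources raise the level by 10·log₁₀(20) = 13.01 dB.
L_total = 69.1 + 13.01 = 82.1 dB SPL.

82.1 dB SPL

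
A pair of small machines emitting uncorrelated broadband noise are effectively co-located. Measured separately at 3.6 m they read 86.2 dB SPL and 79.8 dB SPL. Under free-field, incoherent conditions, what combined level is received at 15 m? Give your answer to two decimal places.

74.70 dB SPL

Combined at 3.6 m: 10·log₁₀(10^(86.2/10)+10^(79.8/10)) = 87.096 dB SPL.
Then apply −20·log₁₀(15/3.6) = -12.396 dB → 74.70 dB SPL.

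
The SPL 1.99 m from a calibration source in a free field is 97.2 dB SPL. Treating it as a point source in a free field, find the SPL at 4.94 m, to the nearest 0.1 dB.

Inverse-square spreading gives ΔL = −20·log₁₀(d₂/d₁).
ΔL = −20·log₁₀(4.94/1.99) = -7.90 dB, so L₂ = 97.2 + (-7.90) = 89.3 dB SPL.

89.3 dB SPL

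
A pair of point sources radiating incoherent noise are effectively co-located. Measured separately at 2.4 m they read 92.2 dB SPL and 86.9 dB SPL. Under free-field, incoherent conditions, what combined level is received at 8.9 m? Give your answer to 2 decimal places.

81.94 dB SPL

Combined at 2.4 m: 10·log₁₀(10^(92.2/10)+10^(86.9/10)) = 93.323 dB SPL.
Then apply −20·log₁₀(8.9/2.4) = -11.384 dB → 81.94 dB SPL.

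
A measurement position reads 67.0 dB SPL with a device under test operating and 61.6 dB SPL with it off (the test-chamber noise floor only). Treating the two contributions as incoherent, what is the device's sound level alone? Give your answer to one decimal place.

65.5 dB SPL

Remove the background by subtracting linear intensities:
L_src = 10·log₁₀(10^(67.0/10) − 10^(61.6/10)) = 10·log₁₀(3566000) = 65.5 dB SPL.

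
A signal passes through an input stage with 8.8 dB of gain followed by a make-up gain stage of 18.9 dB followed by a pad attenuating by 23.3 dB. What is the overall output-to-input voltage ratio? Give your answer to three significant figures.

Net gain = 8.8 + 18.9 + (−23.3) = 4.4 dB.
Voltage ratio = 10^(4.4/20) = 1.66.

1.66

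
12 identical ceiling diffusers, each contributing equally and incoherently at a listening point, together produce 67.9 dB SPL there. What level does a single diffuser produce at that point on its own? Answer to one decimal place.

57.1 dB SPL

12 equal incoherent sources add 10·log₁₀(12) = 10.79 dB over one source.
L_one = 67.9 − 10.79 = 57.1 dB SPL.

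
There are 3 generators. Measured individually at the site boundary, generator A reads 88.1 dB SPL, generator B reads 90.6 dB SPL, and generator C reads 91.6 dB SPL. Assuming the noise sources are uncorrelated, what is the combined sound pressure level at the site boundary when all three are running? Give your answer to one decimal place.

95.1 dB SPL

Incoherent sources sum as intensities:
L_total = 10·log₁₀(10^(88.1/10) + 10^(90.6/10) + 10^(91.6/10)) = 10·log₁₀(3239000000) = 95.1 dB SPL.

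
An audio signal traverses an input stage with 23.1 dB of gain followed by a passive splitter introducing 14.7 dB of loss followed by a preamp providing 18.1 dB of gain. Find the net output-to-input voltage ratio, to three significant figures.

Net gain = 23.1 + (−14.7) + 18.1 = 26.5 dB.
Voltage ratio = 10^(26.5/20) = 21.1.

21.1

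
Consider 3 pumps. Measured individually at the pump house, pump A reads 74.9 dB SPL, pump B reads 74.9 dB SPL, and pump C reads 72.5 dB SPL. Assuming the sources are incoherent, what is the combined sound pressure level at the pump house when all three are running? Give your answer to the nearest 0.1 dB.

79.0 dB SPL

Add the sources as powers (linear), then convert back to dB:
L_total = 10·log₁₀(10^(74.9/10) + 10^(74.9/10) + 10^(72.5/10)) = 10·log₁₀(79590000) = 79.0 dB SPL.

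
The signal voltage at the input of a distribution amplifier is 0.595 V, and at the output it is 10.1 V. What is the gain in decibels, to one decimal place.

24.6 dB

Voltage is an amplitude quantity, so gain = 20·log₁₀(V_out/V_in).
20·log₁₀(10.1/0.595) = 20·log₁₀(16.97) = 24.6 dB.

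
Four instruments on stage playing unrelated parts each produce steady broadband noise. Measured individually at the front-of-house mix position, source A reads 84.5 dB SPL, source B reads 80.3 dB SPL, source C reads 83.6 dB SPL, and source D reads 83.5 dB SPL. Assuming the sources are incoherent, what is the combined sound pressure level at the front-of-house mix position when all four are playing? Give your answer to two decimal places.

89.25 dB SPL

Incoherent sources sum as intensities:
L_total = 10·log₁₀(10^(84.5/10) + 10^(80.3/10) + 10^(83.6/10) + 10^(83.5/10)) = 10·log₁₀(841900000) = 89.25 dB SPL.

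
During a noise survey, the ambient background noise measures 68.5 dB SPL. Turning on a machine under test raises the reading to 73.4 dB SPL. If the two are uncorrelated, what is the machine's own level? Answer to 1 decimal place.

71.7 dB SPL

Subtract intensities: L_src = 10·log₁₀(10^(L_total/10) − 10^(L_bg/10)).
L_src = 10·log₁₀(10^(73.4/10) − 10^(68.5/10)) = 10·log₁₀(14800000) = 71.7 dB SPL.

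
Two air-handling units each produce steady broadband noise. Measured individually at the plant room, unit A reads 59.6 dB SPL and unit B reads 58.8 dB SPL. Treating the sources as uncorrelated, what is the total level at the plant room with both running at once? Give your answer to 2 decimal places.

Uncorrelated sources add in intensity (power), not in dB.
L_total = 10·log₁₀(10^(59.6/10) + 10^(58.8/10)) = 10·log₁₀(1671000) = 62.23 dB SPL.

62.23 dB SPL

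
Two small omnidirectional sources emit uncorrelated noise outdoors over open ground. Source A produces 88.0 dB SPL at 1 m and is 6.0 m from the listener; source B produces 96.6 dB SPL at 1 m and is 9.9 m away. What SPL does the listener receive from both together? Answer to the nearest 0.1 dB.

78.1 dB SPL

At the listener: L_A = 88.0 − 20·log₁₀(6.0) = 72.44 dB; L_B = 96.6 − 20·log₁₀(9.9) = 76.69 dB.
Combined: 10·log₁₀(10^(72.44/10)+10^(76.69/10)) = 78.1 dB SPL.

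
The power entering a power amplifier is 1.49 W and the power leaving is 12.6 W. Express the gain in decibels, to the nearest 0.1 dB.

Power is a power quantity, so gain = 10·log₁₀(P_out/P_in).
10·log₁₀(12.6/1.49) = 10·log₁₀(8.456) = 9.3 dB.

9.3 dB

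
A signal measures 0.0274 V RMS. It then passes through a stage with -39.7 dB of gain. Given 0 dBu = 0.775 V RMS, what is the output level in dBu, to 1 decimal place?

-68.7 dBu

Input level: 20·log₁₀(0.0274/0.775) = -29.03 dBu.
Output: -29.03 − 39.7 = -68.7 dBu.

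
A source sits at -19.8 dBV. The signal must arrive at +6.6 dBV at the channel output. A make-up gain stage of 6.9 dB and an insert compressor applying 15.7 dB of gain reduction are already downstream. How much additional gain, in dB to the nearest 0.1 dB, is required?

The required make-up gain is the shortfall in the dB sum.
G = +6.6 − (-19.8) − 6.9 + 15.7 = 35.2 dB.

35.2 dB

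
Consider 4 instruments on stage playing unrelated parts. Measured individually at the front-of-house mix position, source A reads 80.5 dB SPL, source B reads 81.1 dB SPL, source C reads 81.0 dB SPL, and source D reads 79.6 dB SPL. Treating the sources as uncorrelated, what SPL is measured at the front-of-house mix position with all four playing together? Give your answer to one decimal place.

86.6 dB SPL

Incoherent sources sum as intensities:
L_total = 10·log₁₀(10^(80.5/10) + 10^(81.1/10) + 10^(81.0/10) + 10^(79.6/10)) = 10·log₁₀(458100000) = 86.6 dB SPL.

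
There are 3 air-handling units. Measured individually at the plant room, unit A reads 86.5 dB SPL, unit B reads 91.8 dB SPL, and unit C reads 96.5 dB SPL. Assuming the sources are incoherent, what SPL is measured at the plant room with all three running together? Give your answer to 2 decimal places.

98.08 dB SPL

Incoherent sources sum as intensities:
L_total = 10·log₁₀(10^(86.5/10) + 10^(91.8/10) + 10^(96.5/10)) = 10·log₁₀(6427000000) = 98.08 dB SPL.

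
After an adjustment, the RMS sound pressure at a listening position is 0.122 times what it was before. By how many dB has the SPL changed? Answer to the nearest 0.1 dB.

Sound pressure is an amplitude quantity: ΔL = 20·log₁₀(p₂/p₁).
20·log₁₀(0.122) = -18.3 dB.

-18.3 dB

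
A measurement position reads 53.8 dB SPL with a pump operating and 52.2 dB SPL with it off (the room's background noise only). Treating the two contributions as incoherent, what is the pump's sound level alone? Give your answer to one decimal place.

Background correction is a power subtraction:
L_src = 10·log₁₀(10^(53.8/10) − 10^(52.2/10)) = 10·log₁₀(73920) = 48.7 dB SPL.

48.7 dB SPL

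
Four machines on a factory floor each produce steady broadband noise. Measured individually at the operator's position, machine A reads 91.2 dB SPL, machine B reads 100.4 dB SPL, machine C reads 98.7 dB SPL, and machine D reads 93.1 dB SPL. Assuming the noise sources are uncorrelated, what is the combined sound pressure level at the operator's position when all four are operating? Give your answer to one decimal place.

Add the sources as powers (linear), then convert back to dB:
L_total = 10·log₁₀(10^(91.2/10) + 10^(100.4/10) + 10^(98.7/10) + 10^(93.1/10)) = 10·log₁₀(21738000000) = 103.4 dB SPL.

103.4 dB SPL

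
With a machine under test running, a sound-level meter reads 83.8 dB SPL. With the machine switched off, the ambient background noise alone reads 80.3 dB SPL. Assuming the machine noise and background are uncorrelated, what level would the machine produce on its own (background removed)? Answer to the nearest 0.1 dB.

81.2 dB SPL

Remove the background by subtracting linear intensities:
L_src = 10·log₁₀(10^(83.8/10) − 10^(80.3/10)) = 10·log₁₀(132700000) = 81.2 dB SPL.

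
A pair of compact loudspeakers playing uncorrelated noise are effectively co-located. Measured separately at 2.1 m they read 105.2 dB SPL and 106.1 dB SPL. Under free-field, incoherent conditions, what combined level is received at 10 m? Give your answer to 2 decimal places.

95.13 dB SPL

Combined at 2.1 m: 10·log₁₀(10^(105.2/10)+10^(106.1/10)) = 108.684 dB SPL.
Then apply −20·log₁₀(10/2.1) = -13.556 dB → 95.13 dB SPL.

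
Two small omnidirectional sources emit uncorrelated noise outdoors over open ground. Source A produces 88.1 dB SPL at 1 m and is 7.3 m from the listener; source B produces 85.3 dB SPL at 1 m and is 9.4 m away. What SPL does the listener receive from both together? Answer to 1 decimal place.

At the listener: L_A = 88.1 − 20·log₁₀(7.3) = 70.83 dB; L_B = 85.3 − 20·log₁₀(9.4) = 65.84 dB.
Combined: 10·log₁₀(10^(70.83/10)+10^(65.84/10)) = 72.0 dB SPL.

72.0 dB SPL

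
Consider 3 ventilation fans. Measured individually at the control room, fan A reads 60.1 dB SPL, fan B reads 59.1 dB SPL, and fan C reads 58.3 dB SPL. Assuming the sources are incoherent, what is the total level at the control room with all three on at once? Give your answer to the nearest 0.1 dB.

Add the sources as powers (linear), then convert back to dB:
L_total = 10·log₁₀(10^(60.1/10) + 10^(59.1/10) + 10^(58.3/10)) = 10·log₁₀(2512000) = 64.0 dB SPL.

64.0 dB SPL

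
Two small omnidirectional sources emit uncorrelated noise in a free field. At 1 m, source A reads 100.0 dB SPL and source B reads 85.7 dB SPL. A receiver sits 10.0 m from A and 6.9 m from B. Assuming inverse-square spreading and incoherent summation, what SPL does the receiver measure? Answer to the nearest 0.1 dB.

At the listener: L_A = 100.0 − 20·log₁₀(10.0) = 80.00 dB; L_B = 85.7 − 20·log₁₀(6.9) = 68.92 dB.
Combined: 10·log₁₀(10^(80.00/10)+10^(68.92/10)) = 80.3 dB SPL.

80.3 dB SPL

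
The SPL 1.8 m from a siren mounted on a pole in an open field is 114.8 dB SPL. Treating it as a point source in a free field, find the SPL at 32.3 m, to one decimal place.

89.7 dB SPL

Inverse-square spreading gives ΔL = −20·log₁₀(d₂/d₁).
ΔL = −20·log₁₀(32.3/1.8) = -25.08 dB, so L₂ = 114.8 + (-25.08) = 89.7 dB SPL.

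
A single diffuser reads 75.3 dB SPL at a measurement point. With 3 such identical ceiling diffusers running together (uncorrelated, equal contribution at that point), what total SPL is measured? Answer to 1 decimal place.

3 equal incoherent sources raise the level by 10·log₁₀(3) = 4.77 dB.
L_total = 75.3 + 4.77 = 80.1 dB SPL.

80.1 dB SPL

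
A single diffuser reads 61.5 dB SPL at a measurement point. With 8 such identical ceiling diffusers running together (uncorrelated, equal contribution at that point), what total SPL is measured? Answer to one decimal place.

70.5 dB SPL

8 equal incoherent sources raise the level by 10·log₁₀(8) = 9.03 dB.
L_total = 61.5 + 9.03 = 70.5 dB SPL.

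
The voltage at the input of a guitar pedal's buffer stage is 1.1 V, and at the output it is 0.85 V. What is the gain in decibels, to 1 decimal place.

-2.2 dB

Voltage ratio → dB uses the 20·log₁₀ form:
20·log₁₀(0.85/1.1) = 20·log₁₀(0.7727) = -2.2 dB.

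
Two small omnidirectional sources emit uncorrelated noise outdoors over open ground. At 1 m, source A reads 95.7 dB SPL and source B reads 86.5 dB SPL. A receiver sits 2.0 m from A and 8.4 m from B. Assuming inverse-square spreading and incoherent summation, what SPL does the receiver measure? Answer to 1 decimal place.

At the listener: L_A = 95.7 − 20·log₁₀(2.0) = 89.68 dB; L_B = 86.5 − 20·log₁₀(8.4) = 68.01 dB.
Combined: 10·log₁₀(10^(89.68/10)+10^(68.01/10)) = 89.7 dB SPL.

89.7 dB SPL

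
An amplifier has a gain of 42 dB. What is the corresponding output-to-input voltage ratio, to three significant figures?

126

Voltage ratio = 10^(dB/20).
10^(42/20) = 10^(2.100) = 126.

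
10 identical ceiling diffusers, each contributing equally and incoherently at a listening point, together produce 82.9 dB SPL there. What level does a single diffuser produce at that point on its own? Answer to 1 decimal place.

10 equal incoherent sources add 10·log₁₀(10) = 10.00 dB over one source.
L_one = 82.9 − 10.00 = 72.9 dB SPL.

72.9 dB SPL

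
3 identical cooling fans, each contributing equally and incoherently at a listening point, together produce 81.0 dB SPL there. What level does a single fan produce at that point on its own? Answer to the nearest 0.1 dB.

76.2 dB SPL

3 equal incoherent sources add 10·log₁₀(3) = 4.77 dB over one source.
L_one = 81.0 − 4.77 = 76.2 dB SPL.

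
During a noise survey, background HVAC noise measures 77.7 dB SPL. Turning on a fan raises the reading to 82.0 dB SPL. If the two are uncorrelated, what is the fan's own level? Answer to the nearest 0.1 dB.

Remove the background by subtracting linear intensities:
L_src = 10·log₁₀(10^(82.0/10) − 10^(77.7/10)) = 10·log₁₀(99600000) = 80.0 dB SPL.

80.0 dB SPL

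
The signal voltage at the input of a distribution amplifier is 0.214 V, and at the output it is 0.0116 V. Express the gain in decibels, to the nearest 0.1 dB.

-25.3 dB

For a voltage ratio, dB = 20·log₁₀(V₂/V₁).
20·log₁₀(0.0116/0.214) = 20·log₁₀(0.05421) = -25.3 dB.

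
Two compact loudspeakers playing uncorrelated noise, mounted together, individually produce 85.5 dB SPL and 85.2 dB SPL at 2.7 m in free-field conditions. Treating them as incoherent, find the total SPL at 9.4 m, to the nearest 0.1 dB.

Combined at 2.7 m: 10·log₁₀(10^(85.5/10)+10^(85.2/10)) = 88.36 dB SPL.
Then apply −20·log₁₀(9.4/2.7) = -10.84 dB → 77.5 dB SPL.

77.5 dB SPL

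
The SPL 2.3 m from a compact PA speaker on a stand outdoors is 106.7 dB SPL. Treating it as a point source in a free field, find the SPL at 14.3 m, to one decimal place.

90.8 dB SPL

For a point source in a free field, ΔL = −20·log₁₀(d₂/d₁).
ΔL = −20·log₁₀(14.3/2.3) = -15.87 dB, so L₂ = 106.7 + (-15.87) = 90.8 dB SPL.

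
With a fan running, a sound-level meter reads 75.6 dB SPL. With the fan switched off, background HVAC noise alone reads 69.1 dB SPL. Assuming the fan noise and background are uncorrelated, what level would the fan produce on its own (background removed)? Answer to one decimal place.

74.5 dB SPL

Remove the background by subtracting linear intensities:
L_src = 10·log₁₀(10^(75.6/10) − 10^(69.1/10)) = 10·log₁₀(28180000) = 74.5 dB SPL.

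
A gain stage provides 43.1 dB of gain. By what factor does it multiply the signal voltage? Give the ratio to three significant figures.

Voltage ratio = 10^(dB/20).
10^(43.1/20) = 10^(2.155) = 143.

143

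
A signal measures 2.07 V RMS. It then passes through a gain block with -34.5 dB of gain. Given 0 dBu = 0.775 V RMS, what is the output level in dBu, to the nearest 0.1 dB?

-26.0 dBu

Input level: 20·log₁₀(2.07/0.775) = 8.53 dBu.
Output: 8.53 − 34.5 = -26.0 dBu.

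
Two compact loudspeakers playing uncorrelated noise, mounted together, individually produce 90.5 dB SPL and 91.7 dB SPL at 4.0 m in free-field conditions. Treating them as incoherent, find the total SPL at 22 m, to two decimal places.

Combined at 4.0 m: 10·log₁₀(10^(90.5/10)+10^(91.7/10)) = 94.152 dB SPL.
Then apply −20·log₁₀(22/4.0) = -14.807 dB → 79.34 dB SPL.

79.34 dB SPL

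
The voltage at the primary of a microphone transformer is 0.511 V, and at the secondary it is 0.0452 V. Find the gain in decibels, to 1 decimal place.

Voltage ratio → dB uses the 20·log₁₀ form:
20·log₁₀(0.0452/0.511) = 20·log₁₀(0.08845) = -21.1 dB.

-21.1 dB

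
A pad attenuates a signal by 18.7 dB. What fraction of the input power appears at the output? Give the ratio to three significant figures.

Power ratio = 10^(dB/10).
10^(-18.7/10) = 10^(-1.870) = 0.0135.

0.0135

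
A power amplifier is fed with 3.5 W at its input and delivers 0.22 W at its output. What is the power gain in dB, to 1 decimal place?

-12.0 dB

Power is a power quantity, so gain = 10·log₁₀(P_out/P_in).
10·log₁₀(0.22/3.5) = 10·log₁₀(0.06286) = -12.0 dB.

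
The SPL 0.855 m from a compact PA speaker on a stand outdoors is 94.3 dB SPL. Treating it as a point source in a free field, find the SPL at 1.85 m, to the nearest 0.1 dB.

87.6 dB SPL

For a point source in a free field, ΔL = −20·log₁₀(d₂/d₁).
ΔL = −20·log₁₀(1.85/0.855) = -6.70 dB, so L₂ = 94.3 + (-6.70) = 87.6 dB SPL.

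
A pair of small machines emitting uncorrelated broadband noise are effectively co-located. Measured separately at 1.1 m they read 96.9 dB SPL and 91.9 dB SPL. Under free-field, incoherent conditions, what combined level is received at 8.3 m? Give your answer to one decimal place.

80.5 dB SPL

Combined at 1.1 m: 10·log₁₀(10^(96.9/10)+10^(91.9/10)) = 98.09 dB SPL.
Then apply −20·log₁₀(8.3/1.1) = -17.55 dB → 80.5 dB SPL.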